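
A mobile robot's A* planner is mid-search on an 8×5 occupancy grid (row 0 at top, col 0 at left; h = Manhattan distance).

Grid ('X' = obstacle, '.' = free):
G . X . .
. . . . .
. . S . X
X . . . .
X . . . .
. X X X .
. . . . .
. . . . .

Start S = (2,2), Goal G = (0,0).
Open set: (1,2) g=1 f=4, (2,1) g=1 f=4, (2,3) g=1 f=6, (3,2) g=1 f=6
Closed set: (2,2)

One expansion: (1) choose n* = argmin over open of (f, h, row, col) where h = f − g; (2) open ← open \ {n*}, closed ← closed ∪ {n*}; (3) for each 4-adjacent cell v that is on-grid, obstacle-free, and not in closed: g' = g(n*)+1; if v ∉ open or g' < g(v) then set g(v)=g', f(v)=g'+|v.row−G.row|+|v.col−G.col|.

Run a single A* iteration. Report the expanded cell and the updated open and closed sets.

step 1: expand (1,2) (f=4, h=3) → closed; open now [(1,1) g=2 f=4, (1,3) g=2 f=6, (2,1) g=1 f=4, (2,3) g=1 f=6, (3,2) g=1 f=6]

expanded=(1,2); open=[(1,1) g=2 f=4, (1,3) g=2 f=6, (2,1) g=1 f=4, (2,3) g=1 f=6, (3,2) g=1 f=6]; closed=[(1,2), (2,2)]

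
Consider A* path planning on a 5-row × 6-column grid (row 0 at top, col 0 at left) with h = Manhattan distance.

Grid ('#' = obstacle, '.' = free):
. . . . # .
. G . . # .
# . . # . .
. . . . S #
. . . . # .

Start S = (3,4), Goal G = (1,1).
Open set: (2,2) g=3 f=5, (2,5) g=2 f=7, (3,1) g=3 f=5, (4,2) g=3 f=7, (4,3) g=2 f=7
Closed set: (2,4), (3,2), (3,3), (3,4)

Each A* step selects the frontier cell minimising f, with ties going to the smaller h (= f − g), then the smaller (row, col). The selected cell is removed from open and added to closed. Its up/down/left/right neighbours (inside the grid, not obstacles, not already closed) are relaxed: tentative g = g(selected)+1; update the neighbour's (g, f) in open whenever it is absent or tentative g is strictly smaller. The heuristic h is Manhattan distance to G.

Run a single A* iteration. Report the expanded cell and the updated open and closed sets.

step 1: expand (2,2) (f=5, h=2) → closed; open now [(1,2) g=4 f=5, (2,1) g=4 f=5, (2,5) g=2 f=7, (3,1) g=3 f=5, (4,2) g=3 f=7, (4,3) g=2 f=7]

expanded=(2,2); open=[(1,2) g=4 f=5, (2,1) g=4 f=5, (2,5) g=2 f=7, (3,1) g=3 f=5, (4,2) g=3 f=7, (4,3) g=2 f=7]; closed=[(2,2), (2,4), (3,2), (3,3), (3,4)]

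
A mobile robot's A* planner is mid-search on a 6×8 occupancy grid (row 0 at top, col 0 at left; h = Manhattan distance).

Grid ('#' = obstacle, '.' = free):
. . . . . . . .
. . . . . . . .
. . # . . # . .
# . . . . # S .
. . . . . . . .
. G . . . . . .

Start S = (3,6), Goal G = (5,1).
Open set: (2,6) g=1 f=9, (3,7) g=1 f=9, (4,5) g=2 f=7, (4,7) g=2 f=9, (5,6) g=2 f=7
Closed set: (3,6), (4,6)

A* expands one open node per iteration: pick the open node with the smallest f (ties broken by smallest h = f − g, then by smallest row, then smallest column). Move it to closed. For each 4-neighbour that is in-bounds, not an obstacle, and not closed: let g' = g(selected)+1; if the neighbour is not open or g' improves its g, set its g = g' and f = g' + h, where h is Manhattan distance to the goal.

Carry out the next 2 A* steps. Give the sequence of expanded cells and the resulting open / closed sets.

step 1: expand (4,5) (f=7, h=5) → closed; open now [(2,6) g=1 f=9, (3,7) g=1 f=9, (4,4) g=3 f=7, (4,7) g=2 f=9, (5,5) g=3 f=7, (5,6) g=2 f=7]
step 2: expand (4,4) (f=7, h=4) → closed; open now [(2,6) g=1 f=9, (3,4) g=4 f=9, (3,7) g=1 f=9, (4,3) g=4 f=7, (4,7) g=2 f=9, (5,4) g=4 f=7, (5,5) g=3 f=7, (5,6) g=2 f=7]

order=[(4,5) → (4,4)]; open=[(2,6) g=1 f=9, (3,4) g=4 f=9, (3,7) g=1 f=9, (4,3) g=4 f=7, (4,7) g=2 f=9, (5,4) g=4 f=7, (5,5) g=3 f=7, (5,6) g=2 f=7]; closed=[(3,6), (4,4), (4,5), (4,6)]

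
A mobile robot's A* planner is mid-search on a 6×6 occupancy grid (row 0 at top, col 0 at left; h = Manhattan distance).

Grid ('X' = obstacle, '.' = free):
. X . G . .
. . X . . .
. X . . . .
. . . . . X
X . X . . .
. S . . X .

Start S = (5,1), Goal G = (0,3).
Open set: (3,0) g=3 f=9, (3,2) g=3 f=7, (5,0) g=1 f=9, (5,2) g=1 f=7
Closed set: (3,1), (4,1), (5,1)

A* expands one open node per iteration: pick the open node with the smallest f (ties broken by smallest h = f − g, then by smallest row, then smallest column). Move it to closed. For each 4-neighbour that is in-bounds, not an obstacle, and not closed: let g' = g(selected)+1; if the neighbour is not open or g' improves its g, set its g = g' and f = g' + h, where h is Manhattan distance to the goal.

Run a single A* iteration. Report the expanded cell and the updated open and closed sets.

step 1: expand (3,2) (f=7, h=4) → closed; open now [(2,2) g=4 f=7, (3,0) g=3 f=9, (3,3) g=4 f=7, (5,0) g=1 f=9, (5,2) g=1 f=7]

expanded=(3,2); open=[(2,2) g=4 f=7, (3,0) g=3 f=9, (3,3) g=4 f=7, (5,0) g=1 f=9, (5,2) g=1 f=7]; closed=[(3,1), (3,2), (4,1), (5,1)]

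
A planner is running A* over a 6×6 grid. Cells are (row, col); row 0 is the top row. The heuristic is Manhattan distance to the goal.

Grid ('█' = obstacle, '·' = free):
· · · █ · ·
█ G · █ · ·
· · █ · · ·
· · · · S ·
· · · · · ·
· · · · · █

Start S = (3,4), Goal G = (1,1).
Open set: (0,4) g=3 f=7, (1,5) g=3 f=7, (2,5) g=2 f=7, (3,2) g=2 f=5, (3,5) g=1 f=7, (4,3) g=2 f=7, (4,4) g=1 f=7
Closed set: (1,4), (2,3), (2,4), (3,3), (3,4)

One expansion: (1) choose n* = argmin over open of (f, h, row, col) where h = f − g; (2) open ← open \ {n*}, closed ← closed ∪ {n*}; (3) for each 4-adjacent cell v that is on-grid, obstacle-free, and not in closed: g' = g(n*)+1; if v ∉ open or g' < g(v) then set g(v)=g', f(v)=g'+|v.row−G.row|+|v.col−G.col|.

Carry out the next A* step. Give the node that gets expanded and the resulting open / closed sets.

step 1: expand (3,2) (f=5, h=3) → closed; open now [(0,4) g=3 f=7, (1,5) g=3 f=7, (2,5) g=2 f=7, (3,1) g=3 f=5, (3,5) g=1 f=7, (4,2) g=3 f=7, (4,3) g=2 f=7, (4,4) g=1 f=7]

expanded=(3,2); open=[(0,4) g=3 f=7, (1,5) g=3 f=7, (2,5) g=2 f=7, (3,1) g=3 f=5, (3,5) g=1 f=7, (4,2) g=3 f=7, (4,3) g=2 f=7, (4,4) g=1 f=7]; closed=[(1,4), (2,3), (2,4), (3,2), (3,3), (3,4)]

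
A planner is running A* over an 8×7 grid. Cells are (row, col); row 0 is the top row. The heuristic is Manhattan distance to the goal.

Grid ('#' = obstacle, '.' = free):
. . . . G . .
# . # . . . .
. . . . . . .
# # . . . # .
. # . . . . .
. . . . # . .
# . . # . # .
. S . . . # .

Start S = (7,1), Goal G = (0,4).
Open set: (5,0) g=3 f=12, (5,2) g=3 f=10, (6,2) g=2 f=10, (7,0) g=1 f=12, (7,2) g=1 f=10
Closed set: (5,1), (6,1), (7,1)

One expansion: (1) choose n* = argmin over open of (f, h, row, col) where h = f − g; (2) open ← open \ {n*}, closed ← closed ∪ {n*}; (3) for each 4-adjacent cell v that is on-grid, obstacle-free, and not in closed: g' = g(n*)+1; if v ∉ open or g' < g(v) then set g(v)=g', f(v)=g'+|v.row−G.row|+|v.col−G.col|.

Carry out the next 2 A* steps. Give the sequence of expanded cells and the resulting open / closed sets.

step 1: expand (5,2) (f=10, h=7) → closed; open now [(4,2) g=4 f=10, (5,0) g=3 f=12, (5,3) g=4 f=10, (6,2) g=2 f=10, (7,0) g=1 f=12, (7,2) g=1 f=10]
step 2: expand (4,2) (f=10, h=6) → closed; open now [(3,2) g=5 f=10, (4,3) g=5 f=10, (5,0) g=3 f=12, (5,3) g=4 f=10, (6,2) g=2 f=10, (7,0) g=1 f=12, (7,2) g=1 f=10]

order=[(5,2) → (4,2)]; open=[(3,2) g=5 f=10, (4,3) g=5 f=10, (5,0) g=3 f=12, (5,3) g=4 f=10, (6,2) g=2 f=10, (7,0) g=1 f=12, (7,2) g=1 f=10]; closed=[(4,2), (5,1), (5,2), (6,1), (7,1)]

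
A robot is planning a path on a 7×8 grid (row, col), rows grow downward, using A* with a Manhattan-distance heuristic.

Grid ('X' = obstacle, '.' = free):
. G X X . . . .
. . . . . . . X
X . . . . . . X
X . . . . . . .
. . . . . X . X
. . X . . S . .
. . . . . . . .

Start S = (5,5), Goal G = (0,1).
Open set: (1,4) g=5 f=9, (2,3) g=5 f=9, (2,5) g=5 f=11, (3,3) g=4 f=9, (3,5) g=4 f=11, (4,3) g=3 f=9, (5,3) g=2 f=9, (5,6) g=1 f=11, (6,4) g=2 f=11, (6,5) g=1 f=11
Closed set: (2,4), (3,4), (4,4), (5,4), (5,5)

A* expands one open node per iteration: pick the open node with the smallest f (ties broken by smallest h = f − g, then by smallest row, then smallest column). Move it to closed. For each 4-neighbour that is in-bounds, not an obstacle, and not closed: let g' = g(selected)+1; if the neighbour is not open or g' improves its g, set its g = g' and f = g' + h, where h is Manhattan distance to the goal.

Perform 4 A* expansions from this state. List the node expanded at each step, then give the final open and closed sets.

order=[(1,4) → (0,4) → (1,3) → (1,2)]; open=[(0,5) g=7 f=11, (1,1) g=8 f=9, (1,5) g=6 f=11, (2,2) g=8 f=11, (2,3) g=5 f=9, (2,5) g=5 f=11, (3,3) g=4 f=9, (3,5) g=4 f=11, (4,3) g=3 f=9, (5,3) g=2 f=9, (5,6) g=1 f=11, (6,4) g=2 f=11, (6,5) g=1 f=11]; closed=[(0,4), (1,2), (1,3), (1,4), (2,4), (3,4), (4,4), (5,4), (5,5)]

step 1: expand (1,4) (f=9, h=4) → closed; open now [(0,4) g=6 f=9, (1,3) g=6 f=9, (1,5) g=6 f=11, (2,3) g=5 f=9, (2,5) g=5 f=11, (3,3) g=4 f=9, (3,5) g=4 f=11, (4,3) g=3 f=9, (5,3) g=2 f=9, (5,6) g=1 f=11, (6,4) g=2 f=11, (6,5) g=1 f=11]
step 2: expand (0,4) (f=9, h=3) → closed; open now [(0,5) g=7 f=11, (1,3) g=6 f=9, (1,5) g=6 f=11, (2,3) g=5 f=9, (2,5) g=5 f=11, (3,3) g=4 f=9, (3,5) g=4 f=11, (4,3) g=3 f=9, (5,3) g=2 f=9, (5,6) g=1 f=11, (6,4) g=2 f=11, (6,5) g=1 f=11]
step 3: expand (1,3) (f=9, h=3) → closed; open now [(0,5) g=7 f=11, (1,2) g=7 f=9, (1,5) g=6 f=11, (2,3) g=5 f=9, (2,5) g=5 f=11, (3,3) g=4 f=9, (3,5) g=4 f=11, (4,3) g=3 f=9, (5,3) g=2 f=9, (5,6) g=1 f=11, (6,4) g=2 f=11, (6,5) g=1 f=11]
step 4: expand (1,2) (f=9, h=2) → closed; open now [(0,5) g=7 f=11, (1,1) g=8 f=9, (1,5) g=6 f=11, (2,2) g=8 f=11, (2,3) g=5 f=9, (2,5) g=5 f=11, (3,3) g=4 f=9, (3,5) g=4 f=11, (4,3) g=3 f=9, (5,3) g=2 f=9, (5,6) g=1 f=11, (6,4) g=2 f=11, (6,5) g=1 f=11]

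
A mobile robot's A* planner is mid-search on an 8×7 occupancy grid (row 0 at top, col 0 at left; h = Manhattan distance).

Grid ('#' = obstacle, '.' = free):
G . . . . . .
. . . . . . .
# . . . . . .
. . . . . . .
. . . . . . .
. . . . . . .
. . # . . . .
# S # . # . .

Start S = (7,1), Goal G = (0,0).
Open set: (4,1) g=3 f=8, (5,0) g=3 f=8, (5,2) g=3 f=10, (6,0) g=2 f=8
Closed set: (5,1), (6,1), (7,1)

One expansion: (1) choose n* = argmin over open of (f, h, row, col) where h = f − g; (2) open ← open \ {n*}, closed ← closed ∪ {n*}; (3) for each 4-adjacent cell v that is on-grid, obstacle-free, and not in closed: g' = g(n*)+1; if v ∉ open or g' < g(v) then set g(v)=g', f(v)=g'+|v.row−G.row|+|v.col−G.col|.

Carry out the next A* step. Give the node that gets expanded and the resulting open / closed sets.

expanded=(4,1); open=[(3,1) g=4 f=8, (4,0) g=4 f=8, (4,2) g=4 f=10, (5,0) g=3 f=8, (5,2) g=3 f=10, (6,0) g=2 f=8]; closed=[(4,1), (5,1), (6,1), (7,1)]

step 1: expand (4,1) (f=8, h=5) → closed; open now [(3,1) g=4 f=8, (4,0) g=4 f=8, (4,2) g=4 f=10, (5,0) g=3 f=8, (5,2) g=3 f=10, (6,0) g=2 f=8]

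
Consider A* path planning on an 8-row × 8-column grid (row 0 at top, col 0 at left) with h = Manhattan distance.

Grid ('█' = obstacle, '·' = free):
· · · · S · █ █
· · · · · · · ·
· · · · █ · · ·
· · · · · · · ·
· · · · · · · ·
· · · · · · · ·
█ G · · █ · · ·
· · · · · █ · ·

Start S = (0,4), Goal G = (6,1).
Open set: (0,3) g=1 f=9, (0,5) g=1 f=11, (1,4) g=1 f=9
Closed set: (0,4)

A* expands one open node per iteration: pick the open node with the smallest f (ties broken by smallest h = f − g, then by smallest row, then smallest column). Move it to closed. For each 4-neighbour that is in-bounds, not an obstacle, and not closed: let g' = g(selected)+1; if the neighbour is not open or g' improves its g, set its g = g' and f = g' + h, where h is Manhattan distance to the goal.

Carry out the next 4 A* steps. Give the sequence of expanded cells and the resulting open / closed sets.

step 1: expand (0,3) (f=9, h=8) → closed; open now [(0,2) g=2 f=9, (0,5) g=1 f=11, (1,3) g=2 f=9, (1,4) g=1 f=9]
step 2: expand (0,2) (f=9, h=7) → closed; open now [(0,1) g=3 f=9, (0,5) g=1 f=11, (1,2) g=3 f=9, (1,3) g=2 f=9, (1,4) g=1 f=9]
step 3: expand (0,1) (f=9, h=6) → closed; open now [(0,0) g=4 f=11, (0,5) g=1 f=11, (1,1) g=4 f=9, (1,2) g=3 f=9, (1,3) g=2 f=9, (1,4) g=1 f=9]
step 4: expand (1,1) (f=9, h=5) → closed; open now [(0,0) g=4 f=11, (0,5) g=1 f=11, (1,0) g=5 f=11, (1,2) g=3 f=9, (1,3) g=2 f=9, (1,4) g=1 f=9, (2,1) g=5 f=9]

order=[(0,3) → (0,2) → (0,1) → (1,1)]; open=[(0,0) g=4 f=11, (0,5) g=1 f=11, (1,0) g=5 f=11, (1,2) g=3 f=9, (1,3) g=2 f=9, (1,4) g=1 f=9, (2,1) g=5 f=9]; closed=[(0,1), (0,2), (0,3), (0,4), (1,1)]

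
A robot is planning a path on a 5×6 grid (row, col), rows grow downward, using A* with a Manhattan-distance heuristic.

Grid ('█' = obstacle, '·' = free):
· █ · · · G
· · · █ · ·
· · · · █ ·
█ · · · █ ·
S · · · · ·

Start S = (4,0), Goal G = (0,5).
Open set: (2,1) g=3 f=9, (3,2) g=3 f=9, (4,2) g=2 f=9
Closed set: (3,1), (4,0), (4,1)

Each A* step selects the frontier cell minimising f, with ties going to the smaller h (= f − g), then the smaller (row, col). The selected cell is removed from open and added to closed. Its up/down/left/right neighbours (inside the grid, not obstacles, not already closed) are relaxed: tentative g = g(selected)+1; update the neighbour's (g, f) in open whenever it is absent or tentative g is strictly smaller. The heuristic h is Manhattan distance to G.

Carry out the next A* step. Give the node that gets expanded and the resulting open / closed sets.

step 1: expand (2,1) (f=9, h=6) → closed; open now [(1,1) g=4 f=9, (2,0) g=4 f=11, (2,2) g=4 f=9, (3,2) g=3 f=9, (4,2) g=2 f=9]

expanded=(2,1); open=[(1,1) g=4 f=9, (2,0) g=4 f=11, (2,2) g=4 f=9, (3,2) g=3 f=9, (4,2) g=2 f=9]; closed=[(2,1), (3,1), (4,0), (4,1)]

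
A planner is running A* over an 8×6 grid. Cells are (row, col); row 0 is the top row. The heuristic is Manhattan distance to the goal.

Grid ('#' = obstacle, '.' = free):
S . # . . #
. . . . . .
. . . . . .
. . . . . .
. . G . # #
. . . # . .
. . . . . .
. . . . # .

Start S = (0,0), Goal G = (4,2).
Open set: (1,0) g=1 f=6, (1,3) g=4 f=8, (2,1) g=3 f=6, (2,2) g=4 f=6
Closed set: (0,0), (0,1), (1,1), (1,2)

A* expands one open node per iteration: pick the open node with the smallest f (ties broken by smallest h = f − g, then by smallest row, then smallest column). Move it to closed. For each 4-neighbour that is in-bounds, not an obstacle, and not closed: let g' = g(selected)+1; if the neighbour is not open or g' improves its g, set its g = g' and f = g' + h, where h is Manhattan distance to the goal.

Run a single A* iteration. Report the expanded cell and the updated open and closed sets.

step 1: expand (2,2) (f=6, h=2) → closed; open now [(1,0) g=1 f=6, (1,3) g=4 f=8, (2,1) g=3 f=6, (2,3) g=5 f=8, (3,2) g=5 f=6]

expanded=(2,2); open=[(1,0) g=1 f=6, (1,3) g=4 f=8, (2,1) g=3 f=6, (2,3) g=5 f=8, (3,2) g=5 f=6]; closed=[(0,0), (0,1), (1,1), (1,2), (2,2)]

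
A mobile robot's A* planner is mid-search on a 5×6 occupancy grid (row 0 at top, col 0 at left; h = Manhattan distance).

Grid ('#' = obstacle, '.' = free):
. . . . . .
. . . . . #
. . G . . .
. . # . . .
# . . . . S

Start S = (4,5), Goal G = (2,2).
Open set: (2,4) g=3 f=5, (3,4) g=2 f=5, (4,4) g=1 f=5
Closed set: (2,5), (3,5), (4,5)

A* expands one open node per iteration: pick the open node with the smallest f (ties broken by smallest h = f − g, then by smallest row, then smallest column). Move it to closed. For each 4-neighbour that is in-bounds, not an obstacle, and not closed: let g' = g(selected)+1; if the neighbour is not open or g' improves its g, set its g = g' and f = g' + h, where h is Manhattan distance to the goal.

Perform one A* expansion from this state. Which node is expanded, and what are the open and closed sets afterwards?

expanded=(2,4); open=[(1,4) g=4 f=7, (2,3) g=4 f=5, (3,4) g=2 f=5, (4,4) g=1 f=5]; closed=[(2,4), (2,5), (3,5), (4,5)]

step 1: expand (2,4) (f=5, h=2) → closed; open now [(1,4) g=4 f=7, (2,3) g=4 f=5, (3,4) g=2 f=5, (4,4) g=1 f=5]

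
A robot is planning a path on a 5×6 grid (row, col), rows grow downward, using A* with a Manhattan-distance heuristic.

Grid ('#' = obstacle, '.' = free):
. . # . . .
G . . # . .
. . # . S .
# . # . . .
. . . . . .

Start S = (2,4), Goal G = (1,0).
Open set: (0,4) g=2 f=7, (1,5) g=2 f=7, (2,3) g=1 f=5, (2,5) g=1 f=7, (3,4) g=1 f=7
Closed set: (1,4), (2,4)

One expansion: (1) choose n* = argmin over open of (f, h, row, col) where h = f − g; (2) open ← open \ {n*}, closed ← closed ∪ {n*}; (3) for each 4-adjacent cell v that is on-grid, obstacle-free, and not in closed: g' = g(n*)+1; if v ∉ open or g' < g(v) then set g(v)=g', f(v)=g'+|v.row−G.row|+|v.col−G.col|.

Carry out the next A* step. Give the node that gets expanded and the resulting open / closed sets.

expanded=(2,3); open=[(0,4) g=2 f=7, (1,5) g=2 f=7, (2,5) g=1 f=7, (3,3) g=2 f=7, (3,4) g=1 f=7]; closed=[(1,4), (2,3), (2,4)]

step 1: expand (2,3) (f=5, h=4) → closed; open now [(0,4) g=2 f=7, (1,5) g=2 f=7, (2,5) g=1 f=7, (3,3) g=2 f=7, (3,4) g=1 f=7]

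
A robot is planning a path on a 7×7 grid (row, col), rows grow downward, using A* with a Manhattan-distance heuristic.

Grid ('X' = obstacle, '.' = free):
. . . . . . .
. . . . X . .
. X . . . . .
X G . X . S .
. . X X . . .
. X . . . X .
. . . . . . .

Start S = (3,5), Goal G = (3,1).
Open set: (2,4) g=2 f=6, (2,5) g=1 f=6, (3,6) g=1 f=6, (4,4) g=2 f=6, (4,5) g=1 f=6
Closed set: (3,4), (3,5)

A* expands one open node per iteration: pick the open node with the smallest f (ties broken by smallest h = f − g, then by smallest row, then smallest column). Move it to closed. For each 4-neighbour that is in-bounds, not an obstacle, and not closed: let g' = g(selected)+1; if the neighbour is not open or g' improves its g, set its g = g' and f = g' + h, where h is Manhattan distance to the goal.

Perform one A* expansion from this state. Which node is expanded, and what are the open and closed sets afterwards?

expanded=(2,4); open=[(2,3) g=3 f=6, (2,5) g=1 f=6, (3,6) g=1 f=6, (4,4) g=2 f=6, (4,5) g=1 f=6]; closed=[(2,4), (3,4), (3,5)]

step 1: expand (2,4) (f=6, h=4) → closed; open now [(2,3) g=3 f=6, (2,5) g=1 f=6, (3,6) g=1 f=6, (4,4) g=2 f=6, (4,5) g=1 f=6]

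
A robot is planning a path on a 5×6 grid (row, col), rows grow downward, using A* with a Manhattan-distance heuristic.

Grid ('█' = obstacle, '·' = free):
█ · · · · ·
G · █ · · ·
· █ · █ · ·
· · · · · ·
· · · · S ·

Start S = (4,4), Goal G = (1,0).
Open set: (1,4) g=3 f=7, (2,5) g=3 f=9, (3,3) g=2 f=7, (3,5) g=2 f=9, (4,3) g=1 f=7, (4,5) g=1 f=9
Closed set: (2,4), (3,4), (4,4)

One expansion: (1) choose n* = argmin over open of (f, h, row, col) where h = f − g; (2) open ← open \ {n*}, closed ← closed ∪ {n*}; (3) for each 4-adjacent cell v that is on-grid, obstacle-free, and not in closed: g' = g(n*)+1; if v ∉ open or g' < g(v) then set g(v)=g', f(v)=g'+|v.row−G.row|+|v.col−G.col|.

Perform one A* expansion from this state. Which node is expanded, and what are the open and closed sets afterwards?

step 1: expand (1,4) (f=7, h=4) → closed; open now [(0,4) g=4 f=9, (1,3) g=4 f=7, (1,5) g=4 f=9, (2,5) g=3 f=9, (3,3) g=2 f=7, (3,5) g=2 f=9, (4,3) g=1 f=7, (4,5) g=1 f=9]

expanded=(1,4); open=[(0,4) g=4 f=9, (1,3) g=4 f=7, (1,5) g=4 f=9, (2,5) g=3 f=9, (3,3) g=2 f=7, (3,5) g=2 f=9, (4,3) g=1 f=7, (4,5) g=1 f=9]; closed=[(1,4), (2,4), (3,4), (4,4)]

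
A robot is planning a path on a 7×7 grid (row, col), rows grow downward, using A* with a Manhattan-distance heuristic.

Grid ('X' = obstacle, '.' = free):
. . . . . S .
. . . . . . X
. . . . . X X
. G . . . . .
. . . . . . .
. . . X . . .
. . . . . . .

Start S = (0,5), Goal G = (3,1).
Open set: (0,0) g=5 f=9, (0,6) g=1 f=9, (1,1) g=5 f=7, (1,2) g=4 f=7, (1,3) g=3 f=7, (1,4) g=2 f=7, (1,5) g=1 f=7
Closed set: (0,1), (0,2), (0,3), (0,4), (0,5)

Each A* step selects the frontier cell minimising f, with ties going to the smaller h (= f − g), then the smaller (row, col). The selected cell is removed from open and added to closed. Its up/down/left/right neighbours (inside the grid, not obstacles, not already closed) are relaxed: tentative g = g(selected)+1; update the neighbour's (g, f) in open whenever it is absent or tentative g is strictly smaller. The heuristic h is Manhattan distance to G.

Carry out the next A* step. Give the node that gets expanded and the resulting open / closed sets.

expanded=(1,1); open=[(0,0) g=5 f=9, (0,6) g=1 f=9, (1,0) g=6 f=9, (1,2) g=4 f=7, (1,3) g=3 f=7, (1,4) g=2 f=7, (1,5) g=1 f=7, (2,1) g=6 f=7]; closed=[(0,1), (0,2), (0,3), (0,4), (0,5), (1,1)]

step 1: expand (1,1) (f=7, h=2) → closed; open now [(0,0) g=5 f=9, (0,6) g=1 f=9, (1,0) g=6 f=9, (1,2) g=4 f=7, (1,3) g=3 f=7, (1,4) g=2 f=7, (1,5) g=1 f=7, (2,1) g=6 f=7]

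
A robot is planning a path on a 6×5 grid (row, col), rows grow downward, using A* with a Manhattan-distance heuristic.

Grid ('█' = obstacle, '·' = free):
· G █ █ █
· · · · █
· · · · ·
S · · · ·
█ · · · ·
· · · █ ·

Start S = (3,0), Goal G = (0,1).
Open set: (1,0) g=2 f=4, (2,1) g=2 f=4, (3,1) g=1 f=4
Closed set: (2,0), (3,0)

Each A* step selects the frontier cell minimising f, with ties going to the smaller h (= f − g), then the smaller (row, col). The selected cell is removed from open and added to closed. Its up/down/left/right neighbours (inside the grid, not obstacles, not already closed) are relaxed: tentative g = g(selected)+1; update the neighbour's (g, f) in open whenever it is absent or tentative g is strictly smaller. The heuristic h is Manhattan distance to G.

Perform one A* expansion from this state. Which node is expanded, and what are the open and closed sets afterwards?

expanded=(1,0); open=[(0,0) g=3 f=4, (1,1) g=3 f=4, (2,1) g=2 f=4, (3,1) g=1 f=4]; closed=[(1,0), (2,0), (3,0)]

step 1: expand (1,0) (f=4, h=2) → closed; open now [(0,0) g=3 f=4, (1,1) g=3 f=4, (2,1) g=2 f=4, (3,1) g=1 f=4]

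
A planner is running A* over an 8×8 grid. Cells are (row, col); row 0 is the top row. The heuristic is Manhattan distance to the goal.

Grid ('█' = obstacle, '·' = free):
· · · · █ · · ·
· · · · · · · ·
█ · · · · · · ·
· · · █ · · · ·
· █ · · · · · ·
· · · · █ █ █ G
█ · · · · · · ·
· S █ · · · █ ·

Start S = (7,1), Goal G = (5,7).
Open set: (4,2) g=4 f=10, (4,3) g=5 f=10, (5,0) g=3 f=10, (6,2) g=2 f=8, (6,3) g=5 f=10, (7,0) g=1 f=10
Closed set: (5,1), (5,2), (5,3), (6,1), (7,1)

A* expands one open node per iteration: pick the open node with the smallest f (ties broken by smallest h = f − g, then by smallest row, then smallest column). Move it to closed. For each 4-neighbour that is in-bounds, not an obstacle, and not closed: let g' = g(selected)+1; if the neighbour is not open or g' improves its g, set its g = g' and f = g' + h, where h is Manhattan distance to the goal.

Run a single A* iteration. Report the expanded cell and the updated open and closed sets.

step 1: expand (6,2) (f=8, h=6) → closed; open now [(4,2) g=4 f=10, (4,3) g=5 f=10, (5,0) g=3 f=10, (6,3) g=3 f=8, (7,0) g=1 f=10]

expanded=(6,2); open=[(4,2) g=4 f=10, (4,3) g=5 f=10, (5,0) g=3 f=10, (6,3) g=3 f=8, (7,0) g=1 f=10]; closed=[(5,1), (5,2), (5,3), (6,1), (6,2), (7,1)]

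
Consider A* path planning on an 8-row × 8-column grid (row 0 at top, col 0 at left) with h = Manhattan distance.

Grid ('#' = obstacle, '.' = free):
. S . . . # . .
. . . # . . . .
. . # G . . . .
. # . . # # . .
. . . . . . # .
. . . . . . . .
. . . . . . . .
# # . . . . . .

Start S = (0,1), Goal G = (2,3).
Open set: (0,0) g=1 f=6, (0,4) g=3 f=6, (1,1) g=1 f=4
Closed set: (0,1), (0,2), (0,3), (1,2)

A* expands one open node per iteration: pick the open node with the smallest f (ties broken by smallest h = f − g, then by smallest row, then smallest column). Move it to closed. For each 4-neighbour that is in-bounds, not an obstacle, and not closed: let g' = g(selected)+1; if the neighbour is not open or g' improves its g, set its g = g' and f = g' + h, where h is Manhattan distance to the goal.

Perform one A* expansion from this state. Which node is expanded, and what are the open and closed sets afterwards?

step 1: expand (1,1) (f=4, h=3) → closed; open now [(0,0) g=1 f=6, (0,4) g=3 f=6, (1,0) g=2 f=6, (2,1) g=2 f=4]

expanded=(1,1); open=[(0,0) g=1 f=6, (0,4) g=3 f=6, (1,0) g=2 f=6, (2,1) g=2 f=4]; closed=[(0,1), (0,2), (0,3), (1,1), (1,2)]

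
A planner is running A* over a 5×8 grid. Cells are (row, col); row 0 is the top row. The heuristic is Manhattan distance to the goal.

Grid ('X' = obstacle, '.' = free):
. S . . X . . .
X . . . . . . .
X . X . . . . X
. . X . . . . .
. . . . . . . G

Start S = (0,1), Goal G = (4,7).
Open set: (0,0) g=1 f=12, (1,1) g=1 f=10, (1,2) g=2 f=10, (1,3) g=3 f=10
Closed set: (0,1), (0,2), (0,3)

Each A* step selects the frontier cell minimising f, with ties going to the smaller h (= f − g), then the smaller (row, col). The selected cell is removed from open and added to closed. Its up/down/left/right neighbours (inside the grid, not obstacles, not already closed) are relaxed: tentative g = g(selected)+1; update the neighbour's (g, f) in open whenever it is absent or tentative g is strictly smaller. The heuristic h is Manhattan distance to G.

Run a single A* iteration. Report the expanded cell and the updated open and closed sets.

step 1: expand (1,3) (f=10, h=7) → closed; open now [(0,0) g=1 f=12, (1,1) g=1 f=10, (1,2) g=2 f=10, (1,4) g=4 f=10, (2,3) g=4 f=10]

expanded=(1,3); open=[(0,0) g=1 f=12, (1,1) g=1 f=10, (1,2) g=2 f=10, (1,4) g=4 f=10, (2,3) g=4 f=10]; closed=[(0,1), (0,2), (0,3), (1,3)]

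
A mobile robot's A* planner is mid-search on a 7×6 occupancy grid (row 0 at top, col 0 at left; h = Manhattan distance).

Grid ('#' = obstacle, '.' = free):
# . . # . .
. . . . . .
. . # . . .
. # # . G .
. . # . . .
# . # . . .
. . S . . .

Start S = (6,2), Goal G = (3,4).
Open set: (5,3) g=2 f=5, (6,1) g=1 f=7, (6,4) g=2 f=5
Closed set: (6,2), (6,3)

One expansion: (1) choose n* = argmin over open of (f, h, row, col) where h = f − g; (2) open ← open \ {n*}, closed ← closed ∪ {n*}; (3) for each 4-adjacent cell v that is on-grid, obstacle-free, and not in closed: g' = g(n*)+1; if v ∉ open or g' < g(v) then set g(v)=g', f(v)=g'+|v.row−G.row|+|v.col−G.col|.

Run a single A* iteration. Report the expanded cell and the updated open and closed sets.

step 1: expand (5,3) (f=5, h=3) → closed; open now [(4,3) g=3 f=5, (5,4) g=3 f=5, (6,1) g=1 f=7, (6,4) g=2 f=5]

expanded=(5,3); open=[(4,3) g=3 f=5, (5,4) g=3 f=5, (6,1) g=1 f=7, (6,4) g=2 f=5]; closed=[(5,3), (6,2), (6,3)]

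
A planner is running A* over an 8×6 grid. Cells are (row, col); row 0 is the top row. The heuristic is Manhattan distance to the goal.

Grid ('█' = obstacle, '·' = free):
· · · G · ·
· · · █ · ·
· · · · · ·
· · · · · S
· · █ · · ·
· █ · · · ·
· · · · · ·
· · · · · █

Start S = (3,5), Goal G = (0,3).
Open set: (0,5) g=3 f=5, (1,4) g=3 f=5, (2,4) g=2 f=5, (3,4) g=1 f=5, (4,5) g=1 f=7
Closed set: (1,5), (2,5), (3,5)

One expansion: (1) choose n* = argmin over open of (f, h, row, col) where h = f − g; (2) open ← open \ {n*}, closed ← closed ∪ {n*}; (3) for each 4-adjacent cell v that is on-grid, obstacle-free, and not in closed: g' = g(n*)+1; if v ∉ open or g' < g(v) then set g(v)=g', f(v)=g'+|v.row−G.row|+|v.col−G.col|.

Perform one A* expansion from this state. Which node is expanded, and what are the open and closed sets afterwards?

expanded=(0,5); open=[(0,4) g=4 f=5, (1,4) g=3 f=5, (2,4) g=2 f=5, (3,4) g=1 f=5, (4,5) g=1 f=7]; closed=[(0,5), (1,5), (2,5), (3,5)]

step 1: expand (0,5) (f=5, h=2) → closed; open now [(0,4) g=4 f=5, (1,4) g=3 f=5, (2,4) g=2 f=5, (3,4) g=1 f=5, (4,5) g=1 f=7]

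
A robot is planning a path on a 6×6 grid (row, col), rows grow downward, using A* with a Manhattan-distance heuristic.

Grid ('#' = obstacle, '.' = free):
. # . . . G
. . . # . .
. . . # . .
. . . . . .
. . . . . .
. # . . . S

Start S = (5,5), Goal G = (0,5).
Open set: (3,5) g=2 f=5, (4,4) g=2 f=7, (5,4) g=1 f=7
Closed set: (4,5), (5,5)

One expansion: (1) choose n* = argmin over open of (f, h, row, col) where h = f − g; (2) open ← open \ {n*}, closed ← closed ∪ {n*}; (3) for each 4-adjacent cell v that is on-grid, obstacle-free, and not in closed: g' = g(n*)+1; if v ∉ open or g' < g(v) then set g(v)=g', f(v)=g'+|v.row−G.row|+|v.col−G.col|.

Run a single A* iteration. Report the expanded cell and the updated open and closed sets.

step 1: expand (3,5) (f=5, h=3) → closed; open now [(2,5) g=3 f=5, (3,4) g=3 f=7, (4,4) g=2 f=7, (5,4) g=1 f=7]

expanded=(3,5); open=[(2,5) g=3 f=5, (3,4) g=3 f=7, (4,4) g=2 f=7, (5,4) g=1 f=7]; closed=[(3,5), (4,5), (5,5)]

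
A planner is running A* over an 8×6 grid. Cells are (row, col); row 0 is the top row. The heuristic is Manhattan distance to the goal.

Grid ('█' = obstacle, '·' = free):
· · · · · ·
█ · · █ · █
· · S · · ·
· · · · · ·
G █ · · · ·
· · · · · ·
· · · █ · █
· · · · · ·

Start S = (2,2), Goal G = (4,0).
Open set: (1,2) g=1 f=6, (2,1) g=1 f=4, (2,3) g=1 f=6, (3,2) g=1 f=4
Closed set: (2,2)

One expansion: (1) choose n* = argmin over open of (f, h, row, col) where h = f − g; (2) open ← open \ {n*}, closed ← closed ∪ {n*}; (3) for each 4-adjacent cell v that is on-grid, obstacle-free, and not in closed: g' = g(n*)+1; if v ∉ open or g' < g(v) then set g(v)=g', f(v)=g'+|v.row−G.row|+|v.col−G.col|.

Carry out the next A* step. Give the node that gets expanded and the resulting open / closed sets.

expanded=(2,1); open=[(1,1) g=2 f=6, (1,2) g=1 f=6, (2,0) g=2 f=4, (2,3) g=1 f=6, (3,1) g=2 f=4, (3,2) g=1 f=4]; closed=[(2,1), (2,2)]

step 1: expand (2,1) (f=4, h=3) → closed; open now [(1,1) g=2 f=6, (1,2) g=1 f=6, (2,0) g=2 f=4, (2,3) g=1 f=6, (3,1) g=2 f=4, (3,2) g=1 f=4]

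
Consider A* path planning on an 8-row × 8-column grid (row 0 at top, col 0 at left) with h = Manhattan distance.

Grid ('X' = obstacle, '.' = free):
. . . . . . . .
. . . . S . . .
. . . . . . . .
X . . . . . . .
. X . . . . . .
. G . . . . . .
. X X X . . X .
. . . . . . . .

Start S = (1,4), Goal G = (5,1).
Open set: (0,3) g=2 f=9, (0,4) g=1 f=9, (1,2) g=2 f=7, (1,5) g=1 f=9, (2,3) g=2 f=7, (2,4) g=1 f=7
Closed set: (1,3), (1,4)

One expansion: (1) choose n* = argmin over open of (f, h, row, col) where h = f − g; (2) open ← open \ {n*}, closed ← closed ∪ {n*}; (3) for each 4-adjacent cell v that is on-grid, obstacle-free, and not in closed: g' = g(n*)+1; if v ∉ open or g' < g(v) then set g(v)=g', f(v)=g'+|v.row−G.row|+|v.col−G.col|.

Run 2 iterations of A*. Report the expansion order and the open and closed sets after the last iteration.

step 1: expand (1,2) (f=7, h=5) → closed; open now [(0,2) g=3 f=9, (0,3) g=2 f=9, (0,4) g=1 f=9, (1,1) g=3 f=7, (1,5) g=1 f=9, (2,2) g=3 f=7, (2,3) g=2 f=7, (2,4) g=1 f=7]
step 2: expand (1,1) (f=7, h=4) → closed; open now [(0,1) g=4 f=9, (0,2) g=3 f=9, (0,3) g=2 f=9, (0,4) g=1 f=9, (1,0) g=4 f=9, (1,5) g=1 f=9, (2,1) g=4 f=7, (2,2) g=3 f=7, (2,3) g=2 f=7, (2,4) g=1 f=7]

order=[(1,2) → (1,1)]; open=[(0,1) g=4 f=9, (0,2) g=3 f=9, (0,3) g=2 f=9, (0,4) g=1 f=9, (1,0) g=4 f=9, (1,5) g=1 f=9, (2,1) g=4 f=7, (2,2) g=3 f=7, (2,3) g=2 f=7, (2,4) g=1 f=7]; closed=[(1,1), (1,2), (1,3), (1,4)]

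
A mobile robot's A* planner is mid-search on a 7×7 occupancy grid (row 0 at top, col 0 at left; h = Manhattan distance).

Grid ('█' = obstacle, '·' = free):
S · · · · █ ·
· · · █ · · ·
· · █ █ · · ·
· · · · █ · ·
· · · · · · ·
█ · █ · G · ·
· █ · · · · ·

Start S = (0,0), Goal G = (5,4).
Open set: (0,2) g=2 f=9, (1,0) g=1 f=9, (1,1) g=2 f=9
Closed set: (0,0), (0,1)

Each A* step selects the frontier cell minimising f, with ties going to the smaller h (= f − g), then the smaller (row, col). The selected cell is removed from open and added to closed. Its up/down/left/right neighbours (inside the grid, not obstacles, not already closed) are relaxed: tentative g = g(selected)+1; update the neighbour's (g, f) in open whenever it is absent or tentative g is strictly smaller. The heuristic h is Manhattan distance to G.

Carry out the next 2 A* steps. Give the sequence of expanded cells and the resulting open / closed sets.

order=[(0,2) → (0,3)]; open=[(0,4) g=4 f=9, (1,0) g=1 f=9, (1,1) g=2 f=9, (1,2) g=3 f=9]; closed=[(0,0), (0,1), (0,2), (0,3)]

step 1: expand (0,2) (f=9, h=7) → closed; open now [(0,3) g=3 f=9, (1,0) g=1 f=9, (1,1) g=2 f=9, (1,2) g=3 f=9]
step 2: expand (0,3) (f=9, h=6) → closed; open now [(0,4) g=4 f=9, (1,0) g=1 f=9, (1,1) g=2 f=9, (1,2) g=3 f=9]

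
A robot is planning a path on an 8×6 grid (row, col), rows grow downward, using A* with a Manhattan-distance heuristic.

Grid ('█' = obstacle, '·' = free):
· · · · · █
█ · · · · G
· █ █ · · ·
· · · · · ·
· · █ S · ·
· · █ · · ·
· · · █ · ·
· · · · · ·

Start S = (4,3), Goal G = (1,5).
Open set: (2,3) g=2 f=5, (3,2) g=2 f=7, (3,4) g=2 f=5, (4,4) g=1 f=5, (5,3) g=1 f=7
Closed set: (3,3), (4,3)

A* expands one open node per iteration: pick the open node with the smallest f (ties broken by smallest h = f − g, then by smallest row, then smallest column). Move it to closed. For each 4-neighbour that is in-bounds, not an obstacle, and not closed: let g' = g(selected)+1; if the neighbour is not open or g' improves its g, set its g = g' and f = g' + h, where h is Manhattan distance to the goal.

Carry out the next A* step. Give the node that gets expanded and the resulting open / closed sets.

step 1: expand (2,3) (f=5, h=3) → closed; open now [(1,3) g=3 f=5, (2,4) g=3 f=5, (3,2) g=2 f=7, (3,4) g=2 f=5, (4,4) g=1 f=5, (5,3) g=1 f=7]

expanded=(2,3); open=[(1,3) g=3 f=5, (2,4) g=3 f=5, (3,2) g=2 f=7, (3,4) g=2 f=5, (4,4) g=1 f=5, (5,3) g=1 f=7]; closed=[(2,3), (3,3), (4,3)]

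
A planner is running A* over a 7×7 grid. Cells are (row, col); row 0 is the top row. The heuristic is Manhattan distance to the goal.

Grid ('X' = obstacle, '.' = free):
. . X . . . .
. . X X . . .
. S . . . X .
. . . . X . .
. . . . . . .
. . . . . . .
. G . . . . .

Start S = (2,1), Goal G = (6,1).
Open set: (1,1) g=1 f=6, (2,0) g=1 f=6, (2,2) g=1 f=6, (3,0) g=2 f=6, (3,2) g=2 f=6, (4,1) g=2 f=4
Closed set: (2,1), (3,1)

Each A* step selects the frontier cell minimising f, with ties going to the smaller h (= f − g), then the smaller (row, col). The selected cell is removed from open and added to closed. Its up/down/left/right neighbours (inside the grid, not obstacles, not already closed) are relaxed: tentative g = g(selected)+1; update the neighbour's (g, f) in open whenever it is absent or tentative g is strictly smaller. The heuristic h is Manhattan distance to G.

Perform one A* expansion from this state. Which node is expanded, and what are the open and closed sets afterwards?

step 1: expand (4,1) (f=4, h=2) → closed; open now [(1,1) g=1 f=6, (2,0) g=1 f=6, (2,2) g=1 f=6, (3,0) g=2 f=6, (3,2) g=2 f=6, (4,0) g=3 f=6, (4,2) g=3 f=6, (5,1) g=3 f=4]

expanded=(4,1); open=[(1,1) g=1 f=6, (2,0) g=1 f=6, (2,2) g=1 f=6, (3,0) g=2 f=6, (3,2) g=2 f=6, (4,0) g=3 f=6, (4,2) g=3 f=6, (5,1) g=3 f=4]; closed=[(2,1), (3,1), (4,1)]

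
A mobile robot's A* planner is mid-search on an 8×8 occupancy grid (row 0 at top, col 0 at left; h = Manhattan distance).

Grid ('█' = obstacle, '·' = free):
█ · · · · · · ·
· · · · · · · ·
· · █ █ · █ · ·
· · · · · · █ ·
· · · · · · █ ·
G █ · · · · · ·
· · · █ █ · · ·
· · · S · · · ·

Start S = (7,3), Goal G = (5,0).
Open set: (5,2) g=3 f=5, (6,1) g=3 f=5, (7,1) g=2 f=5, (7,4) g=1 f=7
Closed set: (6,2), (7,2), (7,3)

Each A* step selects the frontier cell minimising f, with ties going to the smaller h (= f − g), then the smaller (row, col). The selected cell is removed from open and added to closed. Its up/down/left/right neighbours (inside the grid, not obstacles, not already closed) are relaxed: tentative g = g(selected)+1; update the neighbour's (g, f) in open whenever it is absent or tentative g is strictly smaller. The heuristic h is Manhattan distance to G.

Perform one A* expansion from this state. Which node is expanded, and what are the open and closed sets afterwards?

expanded=(5,2); open=[(4,2) g=4 f=7, (5,3) g=4 f=7, (6,1) g=3 f=5, (7,1) g=2 f=5, (7,4) g=1 f=7]; closed=[(5,2), (6,2), (7,2), (7,3)]

step 1: expand (5,2) (f=5, h=2) → closed; open now [(4,2) g=4 f=7, (5,3) g=4 f=7, (6,1) g=3 f=5, (7,1) g=2 f=5, (7,4) g=1 f=7]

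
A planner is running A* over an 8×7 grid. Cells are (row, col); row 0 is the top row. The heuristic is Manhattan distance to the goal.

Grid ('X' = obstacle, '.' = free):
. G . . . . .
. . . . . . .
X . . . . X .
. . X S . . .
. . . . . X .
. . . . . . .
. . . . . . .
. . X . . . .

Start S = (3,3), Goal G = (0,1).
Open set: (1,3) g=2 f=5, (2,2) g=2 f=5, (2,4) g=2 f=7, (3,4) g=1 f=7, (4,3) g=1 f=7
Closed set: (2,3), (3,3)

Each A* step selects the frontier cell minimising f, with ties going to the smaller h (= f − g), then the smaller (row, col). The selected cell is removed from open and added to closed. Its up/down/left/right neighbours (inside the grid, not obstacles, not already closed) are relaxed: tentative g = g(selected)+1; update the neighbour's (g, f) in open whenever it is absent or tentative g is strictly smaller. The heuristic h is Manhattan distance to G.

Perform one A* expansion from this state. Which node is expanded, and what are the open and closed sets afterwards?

expanded=(1,3); open=[(0,3) g=3 f=5, (1,2) g=3 f=5, (1,4) g=3 f=7, (2,2) g=2 f=5, (2,4) g=2 f=7, (3,4) g=1 f=7, (4,3) g=1 f=7]; closed=[(1,3), (2,3), (3,3)]

step 1: expand (1,3) (f=5, h=3) → closed; open now [(0,3) g=3 f=5, (1,2) g=3 f=5, (1,4) g=3 f=7, (2,2) g=2 f=5, (2,4) g=2 f=7, (3,4) g=1 f=7, (4,3) g=1 f=7]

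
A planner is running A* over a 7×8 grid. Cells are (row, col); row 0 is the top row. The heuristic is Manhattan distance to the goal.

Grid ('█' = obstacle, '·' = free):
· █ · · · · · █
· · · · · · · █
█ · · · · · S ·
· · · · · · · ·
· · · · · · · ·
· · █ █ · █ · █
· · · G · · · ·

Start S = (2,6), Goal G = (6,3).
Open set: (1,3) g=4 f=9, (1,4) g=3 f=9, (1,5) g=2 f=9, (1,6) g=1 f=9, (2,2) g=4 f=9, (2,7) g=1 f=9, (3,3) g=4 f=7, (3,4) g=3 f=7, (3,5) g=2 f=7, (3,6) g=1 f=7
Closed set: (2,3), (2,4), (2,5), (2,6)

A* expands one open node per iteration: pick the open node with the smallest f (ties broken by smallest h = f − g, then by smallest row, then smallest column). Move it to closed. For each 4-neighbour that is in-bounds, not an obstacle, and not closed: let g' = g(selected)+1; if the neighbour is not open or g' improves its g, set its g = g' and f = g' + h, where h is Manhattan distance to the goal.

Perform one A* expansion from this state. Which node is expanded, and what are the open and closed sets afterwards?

expanded=(3,3); open=[(1,3) g=4 f=9, (1,4) g=3 f=9, (1,5) g=2 f=9, (1,6) g=1 f=9, (2,2) g=4 f=9, (2,7) g=1 f=9, (3,2) g=5 f=9, (3,4) g=3 f=7, (3,5) g=2 f=7, (3,6) g=1 f=7, (4,3) g=5 f=7]; closed=[(2,3), (2,4), (2,5), (2,6), (3,3)]

step 1: expand (3,3) (f=7, h=3) → closed; open now [(1,3) g=4 f=9, (1,4) g=3 f=9, (1,5) g=2 f=9, (1,6) g=1 f=9, (2,2) g=4 f=9, (2,7) g=1 f=9, (3,2) g=5 f=9, (3,4) g=3 f=7, (3,5) g=2 f=7, (3,6) g=1 f=7, (4,3) g=5 f=7]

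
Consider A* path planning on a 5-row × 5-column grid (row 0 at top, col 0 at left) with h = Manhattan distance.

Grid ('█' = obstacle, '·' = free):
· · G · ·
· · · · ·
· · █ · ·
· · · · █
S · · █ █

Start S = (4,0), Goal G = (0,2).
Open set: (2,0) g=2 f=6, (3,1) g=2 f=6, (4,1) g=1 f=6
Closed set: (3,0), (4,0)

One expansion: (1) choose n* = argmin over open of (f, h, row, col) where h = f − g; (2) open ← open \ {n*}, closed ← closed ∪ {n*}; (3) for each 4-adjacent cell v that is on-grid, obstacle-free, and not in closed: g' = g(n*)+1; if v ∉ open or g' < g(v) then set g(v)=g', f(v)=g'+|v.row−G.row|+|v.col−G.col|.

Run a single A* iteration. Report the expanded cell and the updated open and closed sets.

step 1: expand (2,0) (f=6, h=4) → closed; open now [(1,0) g=3 f=6, (2,1) g=3 f=6, (3,1) g=2 f=6, (4,1) g=1 f=6]

expanded=(2,0); open=[(1,0) g=3 f=6, (2,1) g=3 f=6, (3,1) g=2 f=6, (4,1) g=1 f=6]; closed=[(2,0), (3,0), (4,0)]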